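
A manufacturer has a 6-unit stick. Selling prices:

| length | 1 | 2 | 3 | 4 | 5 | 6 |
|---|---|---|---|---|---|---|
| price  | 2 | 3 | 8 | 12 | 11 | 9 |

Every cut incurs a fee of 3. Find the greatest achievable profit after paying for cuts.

Let r[k] be the best obtainable value from length k. For each k, try every first piece i and keep the best of price[i] + r[k−i] minus the 3 cut fee when i<k.
r[1] = 2
r[2] = max(2+2-3, 3+0) = 3
r[3] = max(2+3-3, 3+2-3, 8+0) = 8
r[4] = max(2+8-3, 3+3-3, 8+2-3, 12+0) = 12
r[5] = max(2+12-3, 3+8-3, 8+3-3, 12+2-3, 11+0) = 11
r[6] = max(2+11-3, 3+12-3, 8+8-3, 12+3-3, 11+2-3, 9+0) = 13
One optimal plan: pieces 3 + 3 (1 cut) → 16 − 3 = 13.

13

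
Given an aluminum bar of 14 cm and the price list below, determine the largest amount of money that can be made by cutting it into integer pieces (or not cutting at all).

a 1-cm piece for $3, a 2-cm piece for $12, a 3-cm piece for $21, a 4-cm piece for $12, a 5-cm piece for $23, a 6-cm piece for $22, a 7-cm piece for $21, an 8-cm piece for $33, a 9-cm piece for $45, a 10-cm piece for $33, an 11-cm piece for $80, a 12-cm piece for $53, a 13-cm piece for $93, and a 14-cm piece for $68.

Consider every possible first cut. best[k] is the best of p[i]+best[k−i] over all sellable i≤k.
best[1] = 3
best[2] = max(3+3, 12+0) = 12
best[3] = max(3+12, 12+3, 21+0) = 21
best[4] = max(3+21, 12+12, 21+3, 12+0) = 24
best[5] = max(3+24, 12+21, 21+12, 12+3, 23+0) = 33
best[6] = max(3+33, 12+24, 21+21, 12+12, 23+3, 22+0) = 42
best[7] = max(3+42, 12+33, 21+24, …, 22+3, 21+0) = 45
best[8] = max(3+45, 12+42, 21+33, …, 21+3, 33+0) = 54
best[9] = max(3+54, 12+45, 21+42, …, 33+3, 45+0) = 63
best[10] = max(3+63, 12+54, 21+45, …, 45+3, 33+0) = 66
best[11] = max(3+66, 12+63, 21+54, …, 33+3, 80+0) = 80
best[12] = max(3+80, 12+66, 21+63, …, 80+3, 53+0) = 84
best[13] = max(3+84, 12+80, 21+66, …, 53+3, 93+0) = 93
best[14] = max(3+93, 12+84, 21+80, …, 93+3, 68+0) = 101
One optimal cutting: 11 + 3 → $80 + $21 = $101.

101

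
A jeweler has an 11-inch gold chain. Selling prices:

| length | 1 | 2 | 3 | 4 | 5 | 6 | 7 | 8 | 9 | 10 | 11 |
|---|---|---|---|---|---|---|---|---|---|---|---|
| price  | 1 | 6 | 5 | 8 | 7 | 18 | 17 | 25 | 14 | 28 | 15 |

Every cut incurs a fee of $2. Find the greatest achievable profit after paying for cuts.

28

Consider every possible first cut. r[k] is the best of p[i]+r[k−i] over all sellable i≤k, charging 2 whenever i<k.
r[1] = 1
r[2] = max(1+1-2, 6+0) = 6
r[3] = max(1+6-2, 6+1-2, 5+0) = 5
r[4] = max(1+5-2, 6+6-2, 5+1-2, 8+0) = 10
r[5] = max(1+10-2, 6+5-2, 5+6-2, 8+1-2, 7+0) = 9
r[6] = max(1+9-2, 6+10-2, 5+5-2, 8+6-2, 7+1-2, 18+0) = 18
r[7] = max(1+18-2, 6+9-2, 5+10-2, …, 18+1-2, 17+0) = 17
r[8] = max(1+17-2, 6+18-2, 5+9-2, …, 17+1-2, 25+0) = 25
r[9] = max(1+25-2, 6+17-2, 5+18-2, …, 25+1-2, 14+0) = 24
r[10] = max(1+24-2, 6+25-2, 5+17-2, …, 14+1-2, 28+0) = 29
r[11] = max(1+29-2, 6+24-2, 5+25-2, …, 28+1-2, 15+0) = 28
One optimal plan: pieces 8 + 2 + 1 (2 cuts) → $32 − $4 = $28.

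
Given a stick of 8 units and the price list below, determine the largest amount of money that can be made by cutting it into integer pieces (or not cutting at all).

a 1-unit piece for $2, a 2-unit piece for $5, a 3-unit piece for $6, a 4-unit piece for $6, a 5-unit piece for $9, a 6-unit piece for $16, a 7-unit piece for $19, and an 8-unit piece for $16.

21

Let R[k] be the best obtainable value from length k. For each k, try every first piece i and keep the best of price[i] + R[k−i].
R[1] = 2
R[2] = 5
R[3] = 7  (first piece 1, then R[2]=5)
R[4] = 10  (first piece 2, then R[2]=5)
R[5] = 12  (first piece 1, then R[4]=10)
R[6] = 16
R[7] = 19
R[8] = 21  (first piece 1, then R[7]=19)
One optimal cutting: 7 + 1 → $19 + $2 = $21.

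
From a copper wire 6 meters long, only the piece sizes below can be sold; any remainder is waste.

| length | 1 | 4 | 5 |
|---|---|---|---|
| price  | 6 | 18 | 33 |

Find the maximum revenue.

Build f[k] bottom-up: f[k] = max over allowed piece i of (p[i] + f[k−i]).
f[1] = 6
f[2] = 12  (first piece 1, then f[1]=6)
f[3] = 18  (first piece 1, then f[2]=12)
f[4] = 24  (first piece 1, then f[3]=18)
f[5] = 33
f[6] = 39  (first piece 1, then f[5]=33)
One optimal cutting: 5 + 1 → €39.

39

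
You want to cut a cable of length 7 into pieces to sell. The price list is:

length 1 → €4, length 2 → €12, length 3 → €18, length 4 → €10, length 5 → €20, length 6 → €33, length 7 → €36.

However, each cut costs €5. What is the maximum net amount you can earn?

Build net[k] bottom-up: net[k] = max over allowed piece i of (p[i] + net[k−i]) − 5 per cut.
net[1] = 4
net[2] = 12
net[3] = 18
net[4] = 19  (first piece 2, then net[2]=12)
net[5] = 25  (first piece 2, then net[3]=18)
net[6] = 33
net[7] = 36
Best is to make no cuts and sell whole for €36.

36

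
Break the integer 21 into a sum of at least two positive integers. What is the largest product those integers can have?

2187

Define g[k] = max over 1≤i<k of i · max(k−i, g[k−i]); the inner max lets the remainder stay uncut if that's better.
g[2] = 1×max(1,0) = 1×1 = 1
g[3] = 1×max(2,1) = 1×2 = 2
g[4] = 2×max(2,1) = 2×2 = 4
g[5] = 2×max(3,2) = 2×3 = 6
g[6] = 3×max(3,2) = 3×3 = 9
g[7] = 2×max(5,6) = 2×6 = 12
g[8] = 2×max(6,9) = 2×9 = 18
g[9] = 3×max(6,9) = 3×9 = 27
g[10] = 2×max(8,18) = 2×18 = 36
g[11] = 2×max(9,27) = 2×27 = 54
g[12] = 3×max(9,27) = 3×27 = 81
g[13] = 2×max(11,54) = 2×54 = 108
g[14] = 2×max(12,81) = 2×81 = 162
g[15] = 3×max(12,81) = 3×81 = 243
g[16] = 2×max(14,162) = 2×162 = 324
g[17] = 2×max(15,243) = 2×243 = 486
g[18] = 3×max(15,243) = 3×243 = 729
g[19] = 2×max(17,486) = 2×486 = 972
g[20] = 2×max(18,729) = 2×729 = 1458
g[21] = 3×max(18,729) = 3×729 = 2187
One optimal split: 3 + 3 + 3 + 3 + 3 + 3 + 3; product 3×3×3×3×3×3×3 = 2187.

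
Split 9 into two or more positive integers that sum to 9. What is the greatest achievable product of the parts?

Define prod[k] = max over 1≤i<k of i · max(k−i, prod[k−i]); the inner max lets the remainder stay uncut if that's better.
prod[2] = 1·max(1,0) = 1·1 = 1
prod[3] = 1·max(2,1) = 1·2 = 2
prod[4] = 2·max(2,1) = 2·2 = 4
prod[5] = 2·max(3,2) = 2·3 = 6
prod[6] = 3·max(3,2) = 3·3 = 9
prod[7] = 2·max(5,6) = 2·6 = 12
prod[8] = 2·max(6,9) = 2·9 = 18
prod[9] = 3·max(6,9) = 3·9 = 27
One optimal split: 3 + 3 + 3; product 3·3·3 = 27.

27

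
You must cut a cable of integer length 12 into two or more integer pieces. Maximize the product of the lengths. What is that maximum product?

81

Define f[k] = max over 1≤i<k of i · max(k−i, f[k−i]); the inner max lets the remainder stay uncut if that's better.
f[2] = 1*max(1,0) = 1*1 = 1
f[3] = 1*max(2,1) = 1*2 = 2
f[4] = 2*max(2,1) = 2*2 = 4
f[5] = 2*max(3,2) = 2*3 = 6
f[6] = 3*max(3,2) = 3*3 = 9
f[7] = 2*max(5,6) = 2*6 = 12
f[8] = 2*max(6,9) = 2*9 = 18
f[9] = 3*max(6,9) = 3*9 = 27
f[10] = 2*max(8,18) = 2*18 = 36
f[11] = 2*max(9,27) = 2*27 = 54
f[12] = 3*max(9,27) = 3*27 = 81
One optimal split: 3 + 3 + 3 + 3; product 3*3*3*3 = 81.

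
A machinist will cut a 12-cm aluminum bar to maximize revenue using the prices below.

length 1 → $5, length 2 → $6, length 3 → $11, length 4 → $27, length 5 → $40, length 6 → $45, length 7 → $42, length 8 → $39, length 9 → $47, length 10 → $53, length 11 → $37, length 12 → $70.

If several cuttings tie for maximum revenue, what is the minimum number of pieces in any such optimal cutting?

Build r[k] bottom-up: r[k] = max over allowed piece i of (p[i] + r[k−i]).
r[1] = 5
r[2] = 10  (first piece 1, then r[1]=5)
r[3] = 15  (first piece 1, then r[2]=10)
r[4] = 27
r[5] = 40
r[6] = 45  (first piece 1, then r[5]=40)
r[7] = 50  (first piece 1, then r[6]=45)
r[8] = 55  (first piece 1, then r[7]=50)
r[9] = 67  (first piece 4, then r[5]=40)
r[10] = 80  (first piece 5, then r[5]=40)
r[11] = 85  (first piece 1, then r[10]=80)
r[12] = 90  (first piece 1, then r[11]=85)
Maximum revenue is $90.
Now minimize piece count subject to staying optimal: for each k, pieces[k] = 1 + min over i with p[i]+r[k−i]=r[k] of pieces[k−i].
pieces[9] = 2
pieces[10] = 2
pieces[11] = 2
pieces[12] = 2

2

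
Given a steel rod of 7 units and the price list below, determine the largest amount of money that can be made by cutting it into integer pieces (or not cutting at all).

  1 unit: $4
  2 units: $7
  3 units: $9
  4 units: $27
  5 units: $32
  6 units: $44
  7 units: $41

48

Consider every possible first cut. best[k] is the best of p[i]+best[k−i] over all sellable i≤k.
best[1] = 4
best[2] = 8  (first piece 1, then best[1]=4)
best[3] = 12  (first piece 1, then best[2]=8)
best[4] = 27
best[5] = 32
best[6] = 44
best[7] = 48  (first piece 1, then best[6]=44)
One optimal cutting: 6 + 1 → $44 + $4 = $48.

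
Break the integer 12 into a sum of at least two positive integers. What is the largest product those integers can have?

Let f[k] be the best product for length k (with at least one cut). For each first piece i, the rest contributes max(k−i, f[k−i]).
f[2] = 1×max(1,0) = 1×1 = 1
f[3] = 1×max(2,1) = 1×2 = 2
f[4] = 2×max(2,1) = 2×2 = 4
f[5] = 2×max(3,2) = 2×3 = 6
f[6] = 3×max(3,2) = 3×3 = 9
f[7] = 2×max(5,6) = 2×6 = 12
f[8] = 2×max(6,9) = 2×9 = 18
f[9] = 3×max(6,9) = 3×9 = 27
f[10] = 2×max(8,18) = 2×18 = 36
f[11] = 2×max(9,27) = 2×27 = 54
f[12] = 3×max(9,27) = 3×27 = 81
One optimal split: 3 + 3 + 3 + 3; product 3×3×3×3 = 81.

81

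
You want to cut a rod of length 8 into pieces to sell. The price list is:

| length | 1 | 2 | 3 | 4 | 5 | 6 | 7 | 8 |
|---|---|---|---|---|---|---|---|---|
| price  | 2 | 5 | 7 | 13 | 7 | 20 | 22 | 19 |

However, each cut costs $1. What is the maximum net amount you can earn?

Let r[k] be the best obtainable value from length k. For each k, try every first piece i and keep the best of price[i] + r[k−i] minus the 1 cut fee when i<k.
r[1] = 2
r[2] = max(2+2-1, 5+0) = 5
r[3] = max(2+5-1, 5+2-1, 7+0) = 7
r[4] = max(2+7-1, 5+5-1, 7+2-1, 13+0) = 13
r[5] = max(2+13-1, 5+7-1, 7+5-1, 13+2-1, 7+0) = 14
r[6] = max(2+14-1, 5+13-1, 7+7-1, 13+5-1, 7+2-1, 20+0) = 20
r[7] = max(2+20-1, 5+14-1, 7+13-1, …, 20+2-1, 22+0) = 22
r[8] = max(2+22-1, 5+20-1, 7+14-1, …, 22+2-1, 19+0) = 25
One optimal plan: pieces 4 + 4 (1 cut) → $26 − $1 = $25.

25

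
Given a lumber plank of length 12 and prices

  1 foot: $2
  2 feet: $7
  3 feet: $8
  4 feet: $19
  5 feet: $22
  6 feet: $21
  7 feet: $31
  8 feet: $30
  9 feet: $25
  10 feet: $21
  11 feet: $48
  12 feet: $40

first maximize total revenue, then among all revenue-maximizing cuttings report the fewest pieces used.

Build r[k] bottom-up: r[k] = max over allowed piece i of (p[i] + r[k−i]).
r[1] = 2
r[2] = max(2+2, 7+0) = 7
r[3] = max(2+7, 7+2, 8+0) = 9
r[4] = max(2+9, 7+7, 8+2, 19+0) = 19
r[5] = max(2+19, 7+9, 8+7, 19+2, 22+0) = 22
r[6] = max(2+22, 7+19, 8+9, 19+7, 22+2, 21+0) = 26
r[7] = max(2+26, 7+22, 8+19, …, 21+2, 31+0) = 31
r[8] = max(2+31, 7+26, 8+22, …, 31+2, 30+0) = 38
r[9] = max(2+38, 7+31, 8+26, …, 30+2, 25+0) = 41
r[10] = max(2+41, 7+38, 8+31, …, 25+2, 21+0) = 45
r[11] = max(2+45, 7+41, 8+38, …, 21+2, 48+0) = 50
r[12] = max(2+50, 7+45, 8+41, …, 48+2, 40+0) = 57
Maximum revenue is $57.
Now minimize piece count subject to staying optimal: for each k, pieces[k] = 1 + min over i with p[i]+r[k−i]=r[k] of pieces[k−i].
pieces[9] = 2
pieces[10] = 3
pieces[11] = 2
pieces[12] = 3

3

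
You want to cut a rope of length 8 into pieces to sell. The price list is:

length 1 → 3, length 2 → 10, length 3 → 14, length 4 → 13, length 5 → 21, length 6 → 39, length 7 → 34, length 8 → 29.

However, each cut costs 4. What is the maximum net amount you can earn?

Build v[k] bottom-up: v[k] = max over allowed piece i of (p[i] + v[k−i]) − 4 per cut.
v[1] = 3
v[2] = 10
v[3] = 14
v[4] = 16  (first piece 2, then v[2]=10)
v[5] = 21
v[6] = 39
v[7] = 38  (first piece 1, then v[6]=39)
v[8] = 45  (first piece 2, then v[6]=39)
One optimal plan: pieces 6 + 2 (1 cut) → 49 − 4 = 45.

45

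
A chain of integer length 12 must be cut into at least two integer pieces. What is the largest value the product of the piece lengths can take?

Let m[k] be the best product for length k (with at least one cut). For each first piece i, the rest contributes max(k−i, m[k−i]).
Small cases: m[2]=1, m[3]=2, m[4]=4, m[5]=6, m[6]=9.
m[7] = 2·max(5,6) = 2·6 = 12
m[8] = 2·max(6,9) = 2·9 = 18
m[9] = 3·max(6,9) = 3·9 = 27
m[10] = 2·max(8,18) = 2·18 = 36
m[11] = 2·max(9,27) = 2·27 = 54
m[12] = 3·max(9,27) = 3·27 = 81
One optimal split: 3 + 3 + 3 + 3; product 3·3·3·3 = 81.

81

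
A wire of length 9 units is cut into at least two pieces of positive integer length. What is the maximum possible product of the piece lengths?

27

Fill prod[k] for k=2..9: at each k try every first piece i and multiply by the better of (k−i) uncut or prod[k−i].
prod[2] = 1×max(1,0) = 1×1 = 1
prod[3] = 1×max(2,1) = 1×2 = 2
prod[4] = 2×max(2,1) = 2×2 = 4
prod[5] = 2×max(3,2) = 2×3 = 6
prod[6] = 3×max(3,2) = 3×3 = 9
prod[7] = 2×max(5,6) = 2×6 = 12
prod[8] = 2×max(6,9) = 2×9 = 18
prod[9] = 3×max(6,9) = 3×9 = 27
One optimal split: 3 + 3 + 3; product 3×3×3 = 27.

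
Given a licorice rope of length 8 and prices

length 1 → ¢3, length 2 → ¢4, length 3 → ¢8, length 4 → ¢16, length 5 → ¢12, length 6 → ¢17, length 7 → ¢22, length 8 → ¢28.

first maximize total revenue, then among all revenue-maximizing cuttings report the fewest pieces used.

Consider every possible first cut. r[k] is the best of p[i]+r[k−i] over all sellable i≤k.
r[1] = 3
r[2] = max(3+3, 4+0) = 6
r[3] = max(3+6, 4+3, 8+0) = 9
r[4] = max(3+9, 4+6, 8+3, 16+0) = 16
r[5] = max(3+16, 4+9, 8+6, 16+3, 12+0) = 19
r[6] = max(3+19, 4+16, 8+9, 16+6, 12+3, 17+0) = 22
r[7] = max(3+22, 4+19, 8+16, …, 17+3, 22+0) = 25
r[8] = max(3+25, 4+22, 8+19, …, 22+3, 28+0) = 32
Maximum revenue is ¢32.
Now minimize piece count subject to staying optimal: for each k, pieces[k] = 1 + min over i with p[i]+r[k−i]=r[k] of pieces[k−i].
pieces[5] = 2
pieces[6] = 3
pieces[7] = 4
pieces[8] = 2

2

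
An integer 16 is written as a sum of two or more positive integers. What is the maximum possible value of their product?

324

Define g[k] = max over 1≤i<k of i · max(k−i, g[k−i]); the inner max lets the remainder stay uncut if that's better.
g[2] = 1*max(1,0) = 1*1 = 1
g[3] = max(1*2, 2*1) = 2
g[4] = max(1*3, 2*2, 3*1) = 4
g[5] = max(1*4, 2*3, 3*2, 4*1) = 6
g[6] = max(1*6, 2*4, 3*3, 4*2, 5*1) = 9
g[7] = max(1*9, 2*6, 3*4, 4*3, 5*2, 6*1) = 12
g[8] = max(1*12, 2*9, 3*6, …, 6*2, 7*1) = 18
g[9] = max(1*18, 2*12, 3*9, …, 7*2, 8*1) = 27
g[10] = max(1*27, 2*18, 3*12, …, 8*2, 9*1) = 36
g[11] = max(1*36, 2*27, 3*18, …, 9*2, 10*1) = 54
g[12] = max(1*54, 2*36, 3*27, …, 10*2, 11*1) = 81
g[13] = max(1*81, 2*54, 3*36, …, 11*2, 12*1) = 108
g[14] = max(1*108, 2*81, 3*54, …, 12*2, 13*1) = 162
g[15] = max(1*162, 2*108, 3*81, …, 13*2, 14*1) = 243
g[16] = max(1*243, 2*162, 3*108, …, 14*2, 15*1) = 324
One optimal split: 3 + 3 + 3 + 3 + 2 + 2; product 3*3*3*3*2*2 = 324.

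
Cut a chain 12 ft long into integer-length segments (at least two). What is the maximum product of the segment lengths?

81

Let prod[k] be the best product for length k (with at least one cut). For each first piece i, the rest contributes max(k−i, prod[k−i]).
prod[2] = 1·max(1,0) = 1·1 = 1
prod[3] = 1·max(2,1) = 1·2 = 2
prod[4] = 2·max(2,1) = 2·2 = 4
prod[5] = 2·max(3,2) = 2·3 = 6
prod[6] = 3·max(3,2) = 3·3 = 9
prod[7] = 2·max(5,6) = 2·6 = 12
prod[8] = 2·max(6,9) = 2·9 = 18
prod[9] = 3·max(6,9) = 3·9 = 27
prod[10] = 2·max(8,18) = 2·18 = 36
prod[11] = 2·max(9,27) = 2·27 = 54
prod[12] = 3·max(9,27) = 3·27 = 81
One optimal split: 3 + 3 + 3 + 3; product 3·3·3·3 = 81.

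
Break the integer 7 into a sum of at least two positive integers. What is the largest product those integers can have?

12

Fill m[k] for k=2..7: at each k try every first piece i and multiply by the better of (k−i) uncut or m[k−i].
m[2] = 1×max(1,0) = 1×1 = 1
m[3] = 1×max(2,1) = 1×2 = 2
m[4] = 2×max(2,1) = 2×2 = 4
m[5] = 2×max(3,2) = 2×3 = 6
m[6] = 3×max(3,2) = 3×3 = 9
m[7] = 2×max(5,6) = 2×6 = 12
One optimal split: 3 + 2 + 2; product 3×2×2 = 12.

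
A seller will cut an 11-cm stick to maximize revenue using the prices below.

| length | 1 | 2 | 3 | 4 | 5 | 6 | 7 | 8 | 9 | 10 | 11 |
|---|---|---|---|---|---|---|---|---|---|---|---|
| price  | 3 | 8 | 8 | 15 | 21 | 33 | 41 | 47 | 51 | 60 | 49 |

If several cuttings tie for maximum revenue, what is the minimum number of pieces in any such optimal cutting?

2

Let r[k] be the best obtainable value from length k. For each k, try every first piece i and keep the best of price[i] + r[k−i].
r[1] = 3
r[2] = max(3+3, 8+0) = 8
r[3] = max(3+8, 8+3, 8+0) = 11
r[4] = max(3+11, 8+8, 8+3, 15+0) = 16
r[5] = max(3+16, 8+11, 8+8, 15+3, 21+0) = 21
r[6] = max(3+21, 8+16, 8+11, 15+8, 21+3, 33+0) = 33
r[7] = max(3+33, 8+21, 8+16, …, 33+3, 41+0) = 41
r[8] = max(3+41, 8+33, 8+21, …, 41+3, 47+0) = 47
r[9] = max(3+47, 8+41, 8+33, …, 47+3, 51+0) = 51
r[10] = max(3+51, 8+47, 8+41, …, 51+3, 60+0) = 60
r[11] = max(3+60, 8+51, 8+47, …, 60+3, 49+0) = 63
Maximum revenue is €63.
Now minimize piece count subject to staying optimal: for each k, pieces[k] = 1 + min over i with p[i]+r[k−i]=r[k] of pieces[k−i].
pieces[8] = 1
pieces[9] = 1
pieces[10] = 1
pieces[11] = 2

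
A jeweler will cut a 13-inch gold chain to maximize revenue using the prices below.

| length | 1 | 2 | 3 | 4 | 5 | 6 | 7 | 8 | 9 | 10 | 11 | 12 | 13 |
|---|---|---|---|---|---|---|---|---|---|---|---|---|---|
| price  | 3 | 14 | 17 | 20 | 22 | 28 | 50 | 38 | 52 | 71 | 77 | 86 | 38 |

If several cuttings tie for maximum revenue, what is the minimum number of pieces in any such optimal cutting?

Let r[k] be the best obtainable value from length k. For each k, try every first piece i and keep the best of price[i] + r[k−i].
r[1] = 3
r[2] = 14
r[3] = 17  (first piece 1, then r[2]=14)
r[4] = 28  (first piece 2, then r[2]=14)
r[5] = 31  (first piece 1, then r[4]=28)
r[6] = 42  (first piece 2, then r[4]=28)
r[7] = 50
r[8] = 56  (first piece 2, then r[6]=42)
r[9] = 64  (first piece 2, then r[7]=50)
r[10] = 71
r[11] = 78  (first piece 2, then r[9]=64)
r[12] = 86
r[13] = 92  (first piece 2, then r[11]=78)
Maximum revenue is $92.
Now minimize piece count subject to staying optimal: for each k, pieces[k] = 1 + min over i with p[i]+r[k−i]=r[k] of pieces[k−i].
pieces[10] = 1
pieces[11] = 3
pieces[12] = 1
pieces[13] = 4

4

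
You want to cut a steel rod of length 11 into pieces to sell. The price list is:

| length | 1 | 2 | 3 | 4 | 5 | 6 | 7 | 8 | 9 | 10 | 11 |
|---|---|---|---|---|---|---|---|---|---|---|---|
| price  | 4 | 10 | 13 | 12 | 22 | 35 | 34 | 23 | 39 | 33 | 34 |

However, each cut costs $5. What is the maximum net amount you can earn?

Let v[k] be the best obtainable value from length k. For each k, try every first piece i and keep the best of price[i] + v[k−i] minus the 5 cut fee when i<k.
v[1] = 4
v[2] = max(4+4-5, 10+0) = 10
v[3] = max(4+10-5, 10+4-5, 13+0) = 13
v[4] = max(4+13-5, 10+10-5, 13+4-5, 12+0) = 15
v[5] = max(4+15-5, 10+13-5, 13+10-5, 12+4-5, 22+0) = 22
v[6] = max(4+22-5, 10+15-5, 13+13-5, 12+10-5, 22+4-5, 35+0) = 35
v[7] = max(4+35-5, 10+22-5, 13+15-5, …, 35+4-5, 34+0) = 34
v[8] = max(4+34-5, 10+35-5, 13+22-5, …, 34+4-5, 23+0) = 40
v[9] = max(4+40-5, 10+34-5, 13+35-5, …, 23+4-5, 39+0) = 43
v[10] = max(4+43-5, 10+40-5, 13+34-5, …, 39+4-5, 33+0) = 45
v[11] = max(4+45-5, 10+43-5, 13+40-5, …, 33+4-5, 34+0) = 52
One optimal plan: pieces 6 + 5 (1 cut) → $57 − $5 = $52.

52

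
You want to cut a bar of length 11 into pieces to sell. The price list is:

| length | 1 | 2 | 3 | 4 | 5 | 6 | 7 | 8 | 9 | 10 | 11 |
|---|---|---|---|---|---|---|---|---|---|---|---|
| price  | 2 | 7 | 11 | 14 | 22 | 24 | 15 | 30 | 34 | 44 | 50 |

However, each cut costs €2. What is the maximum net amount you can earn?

50

Build r[k] bottom-up: r[k] = max over allowed piece i of (p[i] + r[k−i]) − 2 per cut.
r[1] = 2
r[2] = max(2+2-2, 7+0) = 7
r[3] = max(2+7-2, 7+2-2, 11+0) = 11
r[4] = max(2+11-2, 7+7-2, 11+2-2, 14+0) = 14
r[5] = max(2+14-2, 7+11-2, 11+7-2, 14+2-2, 22+0) = 22
r[6] = max(2+22-2, 7+14-2, 11+11-2, 14+7-2, 22+2-2, 24+0) = 24
r[7] = max(2+24-2, 7+22-2, 11+14-2, …, 24+2-2, 15+0) = 27
r[8] = max(2+27-2, 7+24-2, 11+22-2, …, 15+2-2, 30+0) = 31
r[9] = max(2+31-2, 7+27-2, 11+24-2, …, 30+2-2, 34+0) = 34
r[10] = max(2+34-2, 7+31-2, 11+27-2, …, 34+2-2, 44+0) = 44
r[11] = max(2+44-2, 7+34-2, 11+31-2, …, 44+2-2, 50+0) = 50
Best is to make no cuts and sell whole for €50.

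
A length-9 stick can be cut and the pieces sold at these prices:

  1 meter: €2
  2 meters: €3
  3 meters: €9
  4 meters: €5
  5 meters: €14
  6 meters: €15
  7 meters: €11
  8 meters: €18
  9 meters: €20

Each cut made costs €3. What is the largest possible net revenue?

21

Consider every possible first cut. net[k] is the best of p[i]+net[k−i] over all sellable i≤k, charging 3 whenever i<k.
net[1] = 2
net[2] = max(2+2-3, 3+0) = 3
net[3] = max(2+3-3, 3+2-3, 9+0) = 9
net[4] = max(2+9-3, 3+3-3, 9+2-3, 5+0) = 8
net[5] = max(2+8-3, 3+9-3, 9+3-3, 5+2-3, 14+0) = 14
net[6] = max(2+14-3, 3+8-3, 9+9-3, 5+3-3, 14+2-3, 15+0) = 15
net[7] = max(2+15-3, 3+14-3, 9+8-3, …, 15+2-3, 11+0) = 14
net[8] = max(2+14-3, 3+15-3, 9+14-3, …, 11+2-3, 18+0) = 20
net[9] = max(2+20-3, 3+14-3, 9+15-3, …, 18+2-3, 20+0) = 21
One optimal plan: pieces 3 + 3 + 3 (2 cuts) → €27 − €6 = €21.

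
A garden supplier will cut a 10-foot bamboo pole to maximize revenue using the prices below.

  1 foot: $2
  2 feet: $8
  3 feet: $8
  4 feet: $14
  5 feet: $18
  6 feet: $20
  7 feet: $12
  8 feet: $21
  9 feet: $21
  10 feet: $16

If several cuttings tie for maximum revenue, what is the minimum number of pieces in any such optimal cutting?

Consider every possible first cut. r[k] is the best of p[i]+r[k−i] over all sellable i≤k.
r[1] = 2
r[2] = max(2+2, 8+0) = 8
r[3] = max(2+8, 8+2, 8+0) = 10
r[4] = max(2+10, 8+8, 8+2, 14+0) = 16
r[5] = max(2+16, 8+10, 8+8, 14+2, 18+0) = 18
r[6] = max(2+18, 8+16, 8+10, 14+8, 18+2, 20+0) = 24
r[7] = max(2+24, 8+18, 8+16, …, 20+2, 12+0) = 26
r[8] = max(2+26, 8+24, 8+18, …, 12+2, 21+0) = 32
r[9] = max(2+32, 8+26, 8+24, …, 21+2, 21+0) = 34
r[10] = max(2+34, 8+32, 8+26, …, 21+2, 16+0) = 40
Maximum revenue is $40.
Now minimize piece count subject to staying optimal: for each k, pieces[k] = 1 + min over i with p[i]+r[k−i]=r[k] of pieces[k−i].
pieces[7] = 2
pieces[8] = 4
pieces[9] = 3
pieces[10] = 5

5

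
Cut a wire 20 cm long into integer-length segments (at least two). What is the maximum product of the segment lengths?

1458

Define f[k] = max over 1≤i<k of i · max(k−i, f[k−i]); the inner max lets the remainder stay uncut if that's better.
f[2] = 1×max(1,0) = 1×1 = 1
f[3] = 1×max(2,1) = 1×2 = 2
f[4] = 2×max(2,1) = 2×2 = 4
f[5] = 2×max(3,2) = 2×3 = 6
f[6] = 3×max(3,2) = 3×3 = 9
f[7] = 2×max(5,6) = 2×6 = 12
f[8] = 2×max(6,9) = 2×9 = 18
f[9] = 3×max(6,9) = 3×9 = 27
f[10] = 2×max(8,18) = 2×18 = 36
f[11] = 2×max(9,27) = 2×27 = 54
f[12] = 3×max(9,27) = 3×27 = 81
f[13] = 2×max(11,54) = 2×54 = 108
f[14] = 2×max(12,81) = 2×81 = 162
f[15] = 3×max(12,81) = 3×81 = 243
f[16] = 2×max(14,162) = 2×162 = 324
f[17] = 2×max(15,243) = 2×243 = 486
f[18] = 3×max(15,243) = 3×243 = 729
f[19] = 2×max(17,486) = 2×486 = 972
f[20] = 2×max(18,729) = 2×729 = 1458
One optimal split: 3 + 3 + 3 + 3 + 3 + 3 + 2; product 3×3×3×3×3×3×2 = 1458.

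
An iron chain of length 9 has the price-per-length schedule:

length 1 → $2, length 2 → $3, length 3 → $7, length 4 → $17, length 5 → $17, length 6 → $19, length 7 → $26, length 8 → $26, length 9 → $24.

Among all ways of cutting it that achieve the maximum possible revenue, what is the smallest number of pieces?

Build r[k] bottom-up: r[k] = max over allowed piece i of (p[i] + r[k−i]).
r[1] = 2
r[2] = 4  (first piece 1, then r[1]=2)
r[3] = 7
r[4] = 17
r[5] = 19  (first piece 1, then r[4]=17)
r[6] = 21  (first piece 1, then r[5]=19)
r[7] = 26
r[8] = 34  (first piece 4, then r[4]=17)
r[9] = 36  (first piece 1, then r[8]=34)
Maximum revenue is $36.
Now minimize piece count subject to staying optimal: for each k, pieces[k] = 1 + min over i with p[i]+r[k−i]=r[k] of pieces[k−i].
pieces[6] = 3
pieces[7] = 1
pieces[8] = 2
pieces[9] = 3

3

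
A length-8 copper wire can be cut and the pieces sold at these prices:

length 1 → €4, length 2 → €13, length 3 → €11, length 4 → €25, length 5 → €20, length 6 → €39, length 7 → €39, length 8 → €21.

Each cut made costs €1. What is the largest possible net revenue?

51

Consider every possible first cut. r[k] is the best of p[i]+r[k−i] over all sellable i≤k, charging 1 whenever i<k.
r[1] = 4
r[2] = max(4+4-1, 13+0) = 13
r[3] = max(4+13-1, 13+4-1, 11+0) = 16
r[4] = max(4+16-1, 13+13-1, 11+4-1, 25+0) = 25
r[5] = max(4+25-1, 13+16-1, 11+13-1, 25+4-1, 20+0) = 28
r[6] = max(4+28-1, 13+25-1, 11+16-1, 25+13-1, 20+4-1, 39+0) = 39
r[7] = max(4+39-1, 13+28-1, 11+25-1, …, 39+4-1, 39+0) = 42
r[8] = max(4+42-1, 13+39-1, 11+28-1, …, 39+4-1, 21+0) = 51
One optimal plan: pieces 6 + 2 (1 cut) → €52 − €1 = €51.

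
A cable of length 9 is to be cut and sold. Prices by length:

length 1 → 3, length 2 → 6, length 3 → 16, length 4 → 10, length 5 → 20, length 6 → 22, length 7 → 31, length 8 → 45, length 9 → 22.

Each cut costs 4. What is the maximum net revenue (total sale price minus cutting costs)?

Build r[k] bottom-up: r[k] = max over allowed piece i of (p[i] + r[k−i]) − 4 per cut.
r[1] = 3
r[2] = max(3+3-4, 6+0) = 6
r[3] = max(3+6-4, 6+3-4, 16+0) = 16
r[4] = max(3+16-4, 6+6-4, 16+3-4, 10+0) = 15
r[5] = max(3+15-4, 6+16-4, 16+6-4, 10+3-4, 20+0) = 20
r[6] = max(3+20-4, 6+15-4, 16+16-4, 10+6-4, 20+3-4, 22+0) = 28
r[7] = max(3+28-4, 6+20-4, 16+15-4, …, 22+3-4, 31+0) = 31
r[8] = max(3+31-4, 6+28-4, 16+20-4, …, 31+3-4, 45+0) = 45
r[9] = max(3+45-4, 6+31-4, 16+28-4, …, 45+3-4, 22+0) = 44
One optimal plan: pieces 8 + 1 (1 cut) → 48 − 4 = 44.

44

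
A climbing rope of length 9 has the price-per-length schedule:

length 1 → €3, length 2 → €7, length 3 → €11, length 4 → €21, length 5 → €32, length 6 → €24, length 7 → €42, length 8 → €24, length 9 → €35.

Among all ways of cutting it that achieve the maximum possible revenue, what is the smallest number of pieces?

Let r[k] be the best obtainable value from length k. For each k, try every first piece i and keep the best of price[i] + r[k−i].
r[1] = 3
r[2] = max(3+3, 7+0) = 7
r[3] = max(3+7, 7+3, 11+0) = 11
r[4] = max(3+11, 7+7, 11+3, 21+0) = 21
r[5] = max(3+21, 7+11, 11+7, 21+3, 32+0) = 32
r[6] = max(3+32, 7+21, 11+11, 21+7, 32+3, 24+0) = 35
r[7] = max(3+35, 7+32, 11+21, …, 24+3, 42+0) = 42
r[8] = max(3+42, 7+35, 11+32, …, 42+3, 24+0) = 45
r[9] = max(3+45, 7+42, 11+35, …, 24+3, 35+0) = 53
Maximum revenue is €53.
Now minimize piece count subject to staying optimal: for each k, pieces[k] = 1 + min over i with p[i]+r[k−i]=r[k] of pieces[k−i].
pieces[6] = 2
pieces[7] = 1
pieces[8] = 2
pieces[9] = 2

2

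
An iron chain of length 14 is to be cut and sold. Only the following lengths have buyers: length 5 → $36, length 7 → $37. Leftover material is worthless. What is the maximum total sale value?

74

Consider every possible first cut. r[k] is the best of p[i]+r[k−i] over all sellable i≤k.
r[1] = 0
r[2] = 0
r[3] = 0
r[4] = 0
r[5] = 36
r[6] = 36
r[7] = 37
r[8] = 37
r[9] = 37
r[10] = 72  (first piece 5, then r[5]=36)
r[11] = 72
r[12] = 73  (first piece 5, then r[7]=37)
r[13] = 73
r[14] = 74  (first piece 7, then r[7]=37)
One optimal cutting: 7 + 7 → $74.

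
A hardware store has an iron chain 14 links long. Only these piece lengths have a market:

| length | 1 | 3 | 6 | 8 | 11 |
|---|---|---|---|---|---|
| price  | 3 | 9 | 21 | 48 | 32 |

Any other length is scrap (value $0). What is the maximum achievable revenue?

Let best[k] be the best obtainable value from length k. For each k, try every first piece i and keep the best of price[i] + best[k−i].
best[1] = 3
best[2] = 6  (first piece 1, then best[1]=3)
best[3] = max(3+6, 9+0) = 9
best[4] = max(3+9, 9+3) = 12
best[5] = max(3+12, 9+6) = 15
best[6] = max(3+15, 9+9, 21+0) = 21
best[7] = max(3+21, 9+12, 21+3) = 24
best[8] = max(3+24, 9+15, 21+6, 48+0) = 48
best[9] = max(3+48, 9+21, 21+9, 48+3) = 51
best[10] = max(3+51, 9+24, 21+12, 48+6) = 54
best[11] = max(3+54, 9+48, 21+15, 48+9, 32+0) = 57
best[12] = max(3+57, 9+51, 21+21, 48+12, 32+3) = 60
best[13] = max(3+60, 9+54, 21+24, 48+15, 32+6) = 63
best[14] = max(3+63, 9+57, 21+48, 48+21, 32+9) = 69
One optimal cutting: 8 + 6 → $69.

69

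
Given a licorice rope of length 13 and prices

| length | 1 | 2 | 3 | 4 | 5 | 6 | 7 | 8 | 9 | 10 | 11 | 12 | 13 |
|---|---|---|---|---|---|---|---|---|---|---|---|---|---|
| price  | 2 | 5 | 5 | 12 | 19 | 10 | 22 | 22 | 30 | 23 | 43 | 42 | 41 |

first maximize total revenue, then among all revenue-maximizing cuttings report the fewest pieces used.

Build r[k] bottom-up: r[k] = max over allowed piece i of (p[i] + r[k−i]).
r[1] = 2
r[2] = max(2+2, 5+0) = 5
r[3] = max(2+5, 5+2, 5+0) = 7
r[4] = max(2+7, 5+5, 5+2, 12+0) = 12
r[5] = max(2+12, 5+7, 5+5, 12+2, 19+0) = 19
r[6] = max(2+19, 5+12, 5+7, 12+5, 19+2, 10+0) = 21
r[7] = max(2+21, 5+19, 5+12, …, 10+2, 22+0) = 24
r[8] = max(2+24, 5+21, 5+19, …, 22+2, 22+0) = 26
r[9] = max(2+26, 5+24, 5+21, …, 22+2, 30+0) = 31
r[10] = max(2+31, 5+26, 5+24, …, 30+2, 23+0) = 38
r[11] = max(2+38, 5+31, 5+26, …, 23+2, 43+0) = 43
r[12] = max(2+43, 5+38, 5+31, …, 43+2, 42+0) = 45
r[13] = max(2+45, 5+43, 5+38, …, 42+2, 41+0) = 48
Maximum revenue is ¢48.
Now minimize piece count subject to staying optimal: for each k, pieces[k] = 1 + min over i with p[i]+r[k−i]=r[k] of pieces[k−i].
pieces[10] = 2
pieces[11] = 1
pieces[12] = 2
pieces[13] = 2

2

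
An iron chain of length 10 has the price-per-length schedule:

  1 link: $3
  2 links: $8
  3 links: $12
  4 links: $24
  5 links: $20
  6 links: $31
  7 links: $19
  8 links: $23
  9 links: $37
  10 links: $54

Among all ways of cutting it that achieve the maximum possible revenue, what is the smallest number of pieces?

Let r[k] be the best obtainable value from length k. For each k, try every first piece i and keep the best of price[i] + r[k−i].
r[1] = 3
r[2] = 8
r[3] = 12
r[4] = 24
r[5] = 27  (first piece 1, then r[4]=24)
r[6] = 32  (first piece 2, then r[4]=24)
r[7] = 36  (first piece 3, then r[4]=24)
r[8] = 48  (first piece 4, then r[4]=24)
r[9] = 51  (first piece 1, then r[8]=48)
r[10] = 56  (first piece 2, then r[8]=48)
Maximum revenue is $56.
Now minimize piece count subject to staying optimal: for each k, pieces[k] = 1 + min over i with p[i]+r[k−i]=r[k] of pieces[k−i].
pieces[7] = 2
pieces[8] = 2
pieces[9] = 3
pieces[10] = 3

3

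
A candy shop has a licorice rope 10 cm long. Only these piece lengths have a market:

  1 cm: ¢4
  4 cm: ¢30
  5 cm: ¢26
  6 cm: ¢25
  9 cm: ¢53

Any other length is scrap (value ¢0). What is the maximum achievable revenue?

68

Let f[k] be the best obtainable value from length k. For each k, try every first piece i and keep the best of price[i] + f[k−i].
f[1] = 4
f[2] = 8  (first piece 1, then f[1]=4)
f[3] = 12  (first piece 1, then f[2]=8)
f[4] = max(4+12, 30+0) = 30
f[5] = max(4+30, 30+4, 26+0) = 34
f[6] = max(4+34, 30+8, 26+4, 25+0) = 38
f[7] = max(4+38, 30+12, 26+8, 25+4) = 42
f[8] = max(4+42, 30+30, 26+12, 25+8) = 60
f[9] = max(4+60, 30+34, 26+30, 25+12, 53+0) = 64
f[10] = max(4+64, 30+38, 26+34, 25+30, 53+4) = 68
One optimal cutting: 4 + 4 + 1 + 1 → ¢68.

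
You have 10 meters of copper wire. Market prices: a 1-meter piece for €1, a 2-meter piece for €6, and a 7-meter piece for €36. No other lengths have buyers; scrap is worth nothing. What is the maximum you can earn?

Consider every possible first cut. best[k] is the best of p[i]+best[k−i] over all sellable i≤k.
best[1] = 1
best[2] = max(1+1, 6+0) = 6
best[3] = max(1+6, 6+1) = 7
best[4] = max(1+7, 6+6) = 12
best[5] = max(1+12, 6+7) = 13
best[6] = max(1+13, 6+12) = 18
best[7] = max(1+18, 6+13, 36+0) = 36
best[8] = max(1+36, 6+18, 36+1) = 37
best[9] = max(1+37, 6+36, 36+6) = 42
best[10] = max(1+42, 6+37, 36+7) = 43
One optimal cutting: 7 + 2 + 1 → €43.

43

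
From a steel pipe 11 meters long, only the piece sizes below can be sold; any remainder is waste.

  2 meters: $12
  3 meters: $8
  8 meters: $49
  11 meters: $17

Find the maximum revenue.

Let f[k] be the best obtainable value from length k. For each k, try every first piece i and keep the best of price[i] + f[k−i].
f[1] = 0
f[2] = 12
f[3] = max(12+0, 8+0) = 12
f[4] = max(12+12, 8+0) = 24
f[5] = max(12+12, 8+12) = 24
f[6] = max(12+24, 8+12) = 36
f[7] = max(12+24, 8+24) = 36
f[8] = max(12+36, 8+24, 49+0) = 49
f[9] = max(12+36, 8+36, 49+0) = 49
f[10] = max(12+49, 8+36, 49+12) = 61
f[11] = max(12+49, 8+49, 49+12, 17+0) = 61
One optimal cutting: pieces 8 + 2 with 1 meter of scrap → $61.

61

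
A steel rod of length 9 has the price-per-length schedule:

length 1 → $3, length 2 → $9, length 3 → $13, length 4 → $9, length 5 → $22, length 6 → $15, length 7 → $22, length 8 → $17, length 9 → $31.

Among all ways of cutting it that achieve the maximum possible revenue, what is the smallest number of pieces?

Let r[k] be the best obtainable value from length k. For each k, try every first piece i and keep the best of price[i] + r[k−i].
r[1] = 3
r[2] = max(3+3, 9+0) = 9
r[3] = max(3+9, 9+3, 13+0) = 13
r[4] = max(3+13, 9+9, 13+3, 9+0) = 18
r[5] = max(3+18, 9+13, 13+9, 9+3, 22+0) = 22
r[6] = max(3+22, 9+18, 13+13, 9+9, 22+3, 15+0) = 27
r[7] = max(3+27, 9+22, 13+18, …, 15+3, 22+0) = 31
r[8] = max(3+31, 9+27, 13+22, …, 22+3, 17+0) = 36
r[9] = max(3+36, 9+31, 13+27, …, 17+3, 31+0) = 40
Maximum revenue is $40.
Now minimize piece count subject to staying optimal: for each k, pieces[k] = 1 + min over i with p[i]+r[k−i]=r[k] of pieces[k−i].
pieces[6] = 3
pieces[7] = 2
pieces[8] = 4
pieces[9] = 3

3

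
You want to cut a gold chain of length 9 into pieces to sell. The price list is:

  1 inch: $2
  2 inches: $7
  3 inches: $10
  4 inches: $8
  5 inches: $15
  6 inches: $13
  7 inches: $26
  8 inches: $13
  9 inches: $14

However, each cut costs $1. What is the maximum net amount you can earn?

32

Consider every possible first cut. r[k] is the best of p[i]+r[k−i] over all sellable i≤k, charging 1 whenever i<k.
r[1] = 2
r[2] = max(2+2-1, 7+0) = 7
r[3] = max(2+7-1, 7+2-1, 10+0) = 10
r[4] = max(2+10-1, 7+7-1, 10+2-1, 8+0) = 13
r[5] = max(2+13-1, 7+10-1, 10+7-1, 8+2-1, 15+0) = 16
r[6] = max(2+16-1, 7+13-1, 10+10-1, 8+7-1, 15+2-1, 13+0) = 19
r[7] = max(2+19-1, 7+16-1, 10+13-1, …, 13+2-1, 26+0) = 26
r[8] = max(2+26-1, 7+19-1, 10+16-1, …, 26+2-1, 13+0) = 27
r[9] = max(2+27-1, 7+26-1, 10+19-1, …, 13+2-1, 14+0) = 32
One optimal plan: pieces 7 + 2 (1 cut) → $33 − $1 = $32.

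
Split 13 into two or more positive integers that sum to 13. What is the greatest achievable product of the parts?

Fill prod[k] for k=2..13: at each k try every first piece i and multiply by the better of (k−i) uncut or prod[k−i].
Small cases: prod[2]=1, prod[3]=2, prod[4]=4, prod[5]=6.
prod[6] = max(1*6, 2*4, 3*3, 4*2, 5*1) = 9
prod[7] = max(1*9, 2*6, 3*4, 4*3, 5*2, 6*1) = 12
prod[8] = max(1*12, 2*9, 3*6, …, 6*2, 7*1) = 18
prod[9] = max(1*18, 2*12, 3*9, …, 7*2, 8*1) = 27
prod[10] = max(1*27, 2*18, 3*12, …, 8*2, 9*1) = 36
prod[11] = max(1*36, 2*27, 3*18, …, 9*2, 10*1) = 54
prod[12] = max(1*54, 2*36, 3*27, …, 10*2, 11*1) = 81
prod[13] = max(1*81, 2*54, 3*36, …, 11*2, 12*1) = 108
One optimal split: 3 + 3 + 3 + 2 + 2; product 3*3*3*2*2 = 108.

108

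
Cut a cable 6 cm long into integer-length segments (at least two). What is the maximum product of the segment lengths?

9

Define g[k] = max over 1≤i<k of i · max(k−i, g[k−i]); the inner max lets the remainder stay uncut if that's better.
g[2] = 1×max(1,0) = 1×1 = 1
g[3] = 1×max(2,1) = 1×2 = 2
g[4] = 2×max(2,1) = 2×2 = 4
g[5] = 2×max(3,2) = 2×3 = 6
g[6] = 3×max(3,2) = 3×3 = 9
One optimal split: 3 + 3; product 3×3 = 9.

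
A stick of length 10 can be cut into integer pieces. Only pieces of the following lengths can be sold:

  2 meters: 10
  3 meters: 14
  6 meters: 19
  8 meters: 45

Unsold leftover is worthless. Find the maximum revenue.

Consider every possible first cut. best[k] is the best of p[i]+best[k−i] over all sellable i≤k.
best[1] = 0
best[2] = 10
best[3] = 14
best[4] = 20  (first piece 2, then best[2]=10)
best[5] = 24  (first piece 2, then best[3]=14)
best[6] = 30  (first piece 2, then best[4]=20)
best[7] = 34  (first piece 2, then best[5]=24)
best[8] = 45
best[9] = 45
best[10] = 55  (first piece 2, then best[8]=45)
One optimal cutting: 8 + 2 → 55.

55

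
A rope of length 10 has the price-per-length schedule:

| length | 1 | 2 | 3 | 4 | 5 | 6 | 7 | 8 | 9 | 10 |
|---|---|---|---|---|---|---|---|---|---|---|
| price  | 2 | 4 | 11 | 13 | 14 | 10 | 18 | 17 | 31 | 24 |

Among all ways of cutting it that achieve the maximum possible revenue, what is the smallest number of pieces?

3

Consider every possible first cut. r[k] is the best of p[i]+r[k−i] over all sellable i≤k.
r[1] = 2
r[2] = 4  (first piece 1, then r[1]=2)
r[3] = 11
r[4] = 13  (first piece 1, then r[3]=11)
r[5] = 15  (first piece 1, then r[4]=13)
r[6] = 22  (first piece 3, then r[3]=11)
r[7] = 24  (first piece 1, then r[6]=22)
r[8] = 26  (first piece 1, then r[7]=24)
r[9] = 33  (first piece 3, then r[6]=22)
r[10] = 35  (first piece 1, then r[9]=33)
Maximum revenue is €35.
Now minimize piece count subject to staying optimal: for each k, pieces[k] = 1 + min over i with p[i]+r[k−i]=r[k] of pieces[k−i].
pieces[7] = 2
pieces[8] = 2
pieces[9] = 3
pieces[10] = 3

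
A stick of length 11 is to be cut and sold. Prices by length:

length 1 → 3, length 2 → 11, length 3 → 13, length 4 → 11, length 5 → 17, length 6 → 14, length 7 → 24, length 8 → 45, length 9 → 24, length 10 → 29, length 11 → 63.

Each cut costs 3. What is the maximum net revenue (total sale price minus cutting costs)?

63

Let r[k] be the best obtainable value from length k. For each k, try every first piece i and keep the best of price[i] + r[k−i] minus the 3 cut fee when i<k.
r[1] = 3
r[2] = max(3+3-3, 11+0) = 11
r[3] = max(3+11-3, 11+3-3, 13+0) = 13
r[4] = max(3+13-3, 11+11-3, 13+3-3, 11+0) = 19
r[5] = max(3+19-3, 11+13-3, 13+11-3, 11+3-3, 17+0) = 21
r[6] = max(3+21-3, 11+19-3, 13+13-3, 11+11-3, 17+3-3, 14+0) = 27
r[7] = max(3+27-3, 11+21-3, 13+19-3, …, 14+3-3, 24+0) = 29
r[8] = max(3+29-3, 11+27-3, 13+21-3, …, 24+3-3, 45+0) = 45
r[9] = max(3+45-3, 11+29-3, 13+27-3, …, 45+3-3, 24+0) = 45
r[10] = max(3+45-3, 11+45-3, 13+29-3, …, 24+3-3, 29+0) = 53
r[11] = max(3+53-3, 11+45-3, 13+45-3, …, 29+3-3, 63+0) = 63
Best is to make no cuts and sell whole for 63.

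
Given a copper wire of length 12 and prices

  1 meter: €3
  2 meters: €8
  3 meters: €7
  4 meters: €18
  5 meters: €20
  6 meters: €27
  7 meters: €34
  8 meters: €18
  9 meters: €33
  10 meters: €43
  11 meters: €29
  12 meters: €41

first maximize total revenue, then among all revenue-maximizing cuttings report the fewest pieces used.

Let r[k] be the best obtainable value from length k. For each k, try every first piece i and keep the best of price[i] + r[k−i].
r[1] = 3
r[2] = max(3+3, 8+0) = 8
r[3] = max(3+8, 8+3, 7+0) = 11
r[4] = max(3+11, 8+8, 7+3, 18+0) = 18
r[5] = max(3+18, 8+11, 7+8, 18+3, 20+0) = 21
r[6] = max(3+21, 8+18, 7+11, 18+8, 20+3, 27+0) = 27
r[7] = max(3+27, 8+21, 7+18, …, 27+3, 34+0) = 34
r[8] = max(3+34, 8+27, 7+21, …, 34+3, 18+0) = 37
r[9] = max(3+37, 8+34, 7+27, …, 18+3, 33+0) = 42
r[10] = max(3+42, 8+37, 7+34, …, 33+3, 43+0) = 45
r[11] = max(3+45, 8+42, 7+37, …, 43+3, 29+0) = 52
r[12] = max(3+52, 8+45, 7+42, …, 29+3, 41+0) = 55
Maximum revenue is €55.
Now minimize piece count subject to staying optimal: for each k, pieces[k] = 1 + min over i with p[i]+r[k−i]=r[k] of pieces[k−i].
pieces[9] = 2
pieces[10] = 2
pieces[11] = 2
pieces[12] = 3

3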